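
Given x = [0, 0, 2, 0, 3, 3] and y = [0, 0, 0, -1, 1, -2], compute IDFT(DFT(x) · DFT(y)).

(x ⊛ y)[n] = Σ(m=0 to 5) x[m] · y[(n-m) mod 6]

Computing each output sample:
(x ⊛ y)[0] = 2
(x ⊛ y)[1] = -7
(x ⊛ y)[2] = 0
(x ⊛ y)[3] = -3
(x ⊛ y)[4] = -6
(x ⊛ y)[5] = -2

x ⊛ y = [2, -7, 0, -3, -6, -2]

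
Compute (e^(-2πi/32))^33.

Since ω_32^32 = 1, powers reduce modulo 32.
33 mod 32 = 1
So ω_32^33 = ω_32^1 = e^(-2πi·1/32)

ω_32^33 = ω_32^1 = 0.9808-0.1951i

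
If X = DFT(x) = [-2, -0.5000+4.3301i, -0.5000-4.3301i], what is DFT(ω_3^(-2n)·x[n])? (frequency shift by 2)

Modulation property: DFT(ω_3^(-2n)·x[n]) = X[(k-2) mod 3], so circularly shift X by 2 positions.

X[k-2] = [-0.5000+4.3301i, -0.5000-4.3301i, -2]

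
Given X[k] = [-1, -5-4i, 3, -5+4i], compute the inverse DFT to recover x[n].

x[n] = (1/4) Σ(k=0 to 3) X[k] · e^(2πikn/4)

Computing each x[n]:
x[0] = -2
x[1] = 1
x[2] = 3
x[3] = -3

x = [-2, 1, 3, -3]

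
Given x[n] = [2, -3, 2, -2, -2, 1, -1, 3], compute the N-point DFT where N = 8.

X[k] = Σ(n=0 to 7) x[n] · ω_8^(nk)
where ω_8 = e^(-2πi/8)

Computing each X[k]:
X[0] = 0
X[1] = 4.7071+3.3640i
X[2] = -1+3i
X[3] = 3.2929+9.3640i
X[4] = 2
X[5] = 3.2929-9.3640i
X[6] = -1-3i
X[7] = 4.7071-3.3640i

X = [0, 4.7071+3.3640i, -1+3i, 3.2929+9.3640i, 2, 3.2929-9.3640i, -1-3i, 4.7071-3.3640i]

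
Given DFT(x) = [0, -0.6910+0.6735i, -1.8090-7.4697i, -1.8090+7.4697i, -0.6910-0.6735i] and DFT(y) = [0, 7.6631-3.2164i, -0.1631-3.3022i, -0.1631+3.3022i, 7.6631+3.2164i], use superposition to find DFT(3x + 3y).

By linearity: DFT(3x + 3y) = 3·DFT(x) + 3·DFT(y)
= 3·[0, -0.6910+0.6735i, -1.8090-7.4697i, -1.8090+7.4697i, -0.6910-0.6735i] + 3·[0, 7.6631-3.2164i, -0.1631-3.3022i, -0.1631+3.3022i, 7.6631+3.2164i]

Computing element-wise:
Z[0] = 3·(0) + 3·(0) = 0
Z[1] = 3·(-0.6910+0.6735i) + 3·(7.6631-3.2164i) = 20.9163-7.6287i
Z[2] = 3·(-1.8090-7.4697i) + 3·(-0.1631-3.3022i) = -5.9163-32.3157i
Z[3] = 3·(-1.8090+7.4697i) + 3·(-0.1631+3.3022i) = -5.9163+32.3157i
Z[4] = 3·(-0.6910-0.6735i) + 3·(7.6631+3.2164i) = 20.9163+7.6287i

DFT(3x + 3y) = 3·X + 3·Y = [0, 20.9163-7.6287i, -5.9163-32.3157i, -5.9163+32.3157i, 20.9163+7.6287i]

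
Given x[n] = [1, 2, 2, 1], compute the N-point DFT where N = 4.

X[k] = Σ(n=0 to 3) x[n] · ω_4^(nk)
where ω_4 = e^(-2πi/4)

Computing each X[k]:
X[0] = 6
X[1] = -1-1i
X[2] = 0
X[3] = -1+1i

X = [6, -1-1i, 0, -1+1i]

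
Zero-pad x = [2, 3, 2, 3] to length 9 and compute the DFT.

Original 4-point DFT: [10, 0, -2, 0]
Zero-padded 9-point DFT provides frequency interpolation.

DFT_9([x, 0, ...]) = [10, 3.1454-6.4961i, -0.8584-1.0404i, 2.5000-0.8660i, -0.7870-2.3386i, -0.7870+2.3386i, 2.5000+0.8660i, -0.8584+1.0404i, 3.1454+6.4961i]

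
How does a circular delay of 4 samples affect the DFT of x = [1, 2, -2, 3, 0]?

Time shift by 4: X_shifted[k] = ω_5^(4k) · X[k]
Shifted x = [2, -2, 3, 0, 1]

DFT(x[n-4]) = [4, -0.7361+1.0898i, 3.7361+4.6165i, 3.7361-4.6165i, -0.7361-1.0898i]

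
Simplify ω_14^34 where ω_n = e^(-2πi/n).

Since ω_14^14 = 1, powers reduce modulo 14.
34 mod 14 = 6
So ω_14^34 = ω_14^6 = e^(-2πi·6/14)

ω_14^34 = ω_14^6 = -0.9010-0.4339i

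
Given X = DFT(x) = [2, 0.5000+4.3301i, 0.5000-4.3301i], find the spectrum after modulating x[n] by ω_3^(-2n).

Modulation property: DFT(ω_3^(-2n)·x[n]) = X[(k-2) mod 3], so circularly shift X by 2 positions.

X[k-2] = [0.5000+4.3301i, 0.5000-4.3301i, 2]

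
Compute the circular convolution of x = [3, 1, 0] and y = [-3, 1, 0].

(x ⊛ y)[n] = Σ(m=0 to 2) x[m] · y[(n-m) mod 3]

Computing each output sample:
(x ⊛ y)[0] = -9
(x ⊛ y)[1] = 0
(x ⊛ y)[2] = 1

x ⊛ y = [-9, 0, 1]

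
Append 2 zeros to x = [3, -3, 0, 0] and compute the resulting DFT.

Original 4-point DFT: [0, 3+3i, 6, 3-3i]
Zero-padded 6-point DFT provides frequency interpolation.

DFT_6([x, 0, ...]) = [0, 1.5000+2.5981i, 4.5000+2.5981i, 6, 4.5000-2.5981i, 1.5000-2.5981i]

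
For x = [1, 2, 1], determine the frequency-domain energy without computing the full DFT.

Parseval: Σ|x[n]|² = (1/N)Σ|X[k]|², so Σ|X[k]|² = N·Σ|x[n]|² = 3·6.0000

Σ|X[k]|² = N·Σ|x[n]|² = 3·6.0000 = 18.0000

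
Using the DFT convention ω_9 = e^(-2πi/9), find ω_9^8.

ω_9^8 = e^(-2πi·8/9)
= cos(-2π·8/9) + i·sin(-2π·8/9)
= cos(-16π/9) + i·sin(-16π/9)

ω_9^8 = cos(-16π/9) + i·sin(-16π/9) = 0.7660+0.6428i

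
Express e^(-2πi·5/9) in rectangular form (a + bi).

ω_9^5 = e^(-2πi·5/9)
= cos(-2π·5/9) + i·sin(-2π·5/9)
= cos(-10π/9) + i·sin(-10π/9)

ω_9^5 = cos(-10π/9) + i·sin(-10π/9) = -0.9397+0.3420i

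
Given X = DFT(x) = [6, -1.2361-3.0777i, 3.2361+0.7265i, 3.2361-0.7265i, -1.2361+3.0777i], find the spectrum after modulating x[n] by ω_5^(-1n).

Modulation property: DFT(ω_5^(-1n)·x[n]) = X[(k-1) mod 5], so circularly shift X by 1 positions.

X[k-1] = [-1.2361+3.0777i, 6, -1.2361-3.0777i, 3.2361+0.7265i, 3.2361-0.7265i]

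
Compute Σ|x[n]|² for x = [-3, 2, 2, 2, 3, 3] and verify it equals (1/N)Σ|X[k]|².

Time domain:
Σ|x[n]|² = |-3|² + |2|² + |2|² + |2|² + |3|² + |3|² = 39.0000

Frequency domain:
(1/6)Σ|X[k]|² = (1/6)(|9|² + |-5.0000+1.7321i|² + |-6|² + |-5|² + |-6|² + |-5.0000-1.7321i|²) = (1/6)·234.0000 = 39.0000

Both sides agree, confirming Parseval's theorem.

Σ|x[n]|² = (1/N)Σ|X[k]|² = 39.0000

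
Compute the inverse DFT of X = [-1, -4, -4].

x[n] = (1/3) Σ(k=0 to 2) X[k] · e^(2πikn/3)

Computing each x[n]:
x[0] = -3
x[1] = 1
x[2] = 1

x = [-3, 1, 1]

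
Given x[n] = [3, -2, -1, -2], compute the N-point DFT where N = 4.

X[k] = Σ(n=0 to 3) x[n] · ω_4^(nk)
where ω_4 = e^(-2πi/4)

Computing each X[k]:
X[0] = -2
X[1] = 4
X[2] = 6
X[3] = 4

X = [-2, 4, 6, 4]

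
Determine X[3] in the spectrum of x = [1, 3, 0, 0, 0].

X[3] = Σ(n=0 to 4) x[n] · ω_5^(3n) where ω_5 = e^(-2πi/5)
= (1)·ω_5^0 + (3)·ω_5^3 + (0)·ω_5^6 + (0)·ω_5^9 + (0)·ω_5^12

X[3] = -1.4271+1.7634i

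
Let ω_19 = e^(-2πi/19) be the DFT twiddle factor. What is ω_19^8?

ω_19^8 = e^(-2πi·8/19)
= cos(-2π·8/19) + i·sin(-2π·8/19)
= cos(-16π/19) + i·sin(-16π/19)

ω_19^8 = cos(-16π/19) + i·sin(-16π/19) = -0.8795-0.4759i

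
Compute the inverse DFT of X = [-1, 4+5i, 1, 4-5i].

x[n] = (1/4) Σ(k=0 to 3) X[k] · e^(2πikn/4)

Computing each x[n]:
x[0] = 2
x[1] = -3
x[2] = -2
x[3] = 2

x = [2, -3, -2, 2]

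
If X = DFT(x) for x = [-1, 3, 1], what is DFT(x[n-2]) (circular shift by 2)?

Time shift by 2: X_shifted[k] = ω_3^(2k) · X[k]
Shifted x = [3, 1, -1]

DFT(x[n-2]) = [3, 3.0000-1.7321i, 3.0000+1.7321i]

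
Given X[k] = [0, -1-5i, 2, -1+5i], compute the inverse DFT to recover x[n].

x[n] = (1/4) Σ(k=0 to 3) X[k] · e^(2πikn/4)

Computing each x[n]:
x[0] = 0
x[1] = 2
x[2] = 1
x[3] = -3

x = [0, 2, 1, -3]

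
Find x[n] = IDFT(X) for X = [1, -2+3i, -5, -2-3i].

x[n] = (1/4) Σ(k=0 to 3) X[k] · e^(2πikn/4)

Computing each x[n]:
x[0] = -2
x[1] = 0
x[2] = 0
x[3] = 3

x = [-2, 0, 0, 3]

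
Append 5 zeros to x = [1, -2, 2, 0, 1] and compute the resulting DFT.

Original 5-point DFT: [2, -0.9271+1.6776i, 2.4271+3.6655i, 2.4271-3.6655i, -0.9271-1.6776i]
Zero-padded 10-point DFT provides frequency interpolation.

DFT_10([x, 0, ...]) = [2, -0.8090-1.3143i, -0.9271+1.6776i, 0.3090+2.1266i, 2.4271+3.6655i, 6, 2.4271-3.6655i, 0.3090-2.1266i, -0.9271-1.6776i, -0.8090+1.3143i]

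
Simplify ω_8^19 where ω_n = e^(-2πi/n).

Since ω_8^8 = 1, powers reduce modulo 8.
19 mod 8 = 3
So ω_8^19 = ω_8^3 = e^(-2πi·3/8)

ω_8^19 = ω_8^3 = -0.7071-0.7071i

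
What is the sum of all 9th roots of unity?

Sum of all nth roots of unity equals 0 for n > 1 (geometric series with r ≠ 1).

0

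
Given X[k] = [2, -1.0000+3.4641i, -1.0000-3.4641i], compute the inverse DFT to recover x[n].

x[n] = (1/3) Σ(k=0 to 2) X[k] · e^(2πikn/3)

Computing each x[n]:
x[0] = 0
x[1] = -1
x[2] = 3

x = [0, -1, 3]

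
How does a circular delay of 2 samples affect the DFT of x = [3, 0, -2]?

Time shift by 2: X_shifted[k] = ω_3^(2k) · X[k]
Shifted x = [0, -2, 3]

DFT(x[n-2]) = [1, -0.5000+4.3301i, -0.5000-4.3301i]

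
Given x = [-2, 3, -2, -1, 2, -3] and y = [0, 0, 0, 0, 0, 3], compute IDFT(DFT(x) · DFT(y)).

(x ⊛ y)[n] = Σ(m=0 to 5) x[m] · y[(n-m) mod 6]

Computing each output sample:
(x ⊛ y)[0] = 9
(x ⊛ y)[1] = -6
(x ⊛ y)[2] = -3
(x ⊛ y)[3] = 6
(x ⊛ y)[4] = -9
(x ⊛ y)[5] = -6

x ⊛ y = [9, -6, -3, 6, -9, -6]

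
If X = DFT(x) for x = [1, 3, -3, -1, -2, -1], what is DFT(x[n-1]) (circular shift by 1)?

Time shift by 1: X_shifted[k] = ω_6^(1k) · X[k]
Shifted x = [-1, 1, 3, -3, -1, -2]

DFT(x[n-1]) = [-3, 0.5000-6.0622i, -4.5000+0.8660i, 5, -4.5000-0.8660i, 0.5000+6.0622i]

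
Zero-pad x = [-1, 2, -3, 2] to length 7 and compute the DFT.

Original 4-point DFT: [0, 2, -8, 2]
Zero-padded 7-point DFT provides frequency interpolation.

DFT_7([x, 0, ...]) = [0, -0.8874+0.4934i, 2.5048-1.6878i, -5.1174-5.1631i, -5.1174+5.1631i, 2.5048+1.6878i, -0.8874-0.4934i]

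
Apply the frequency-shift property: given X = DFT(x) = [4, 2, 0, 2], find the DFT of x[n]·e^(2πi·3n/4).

Modulation property: DFT(ω_4^(-3n)·x[n]) = X[(k-3) mod 4], so circularly shift X by 3 positions.

X[k-3] = [2, 0, 2, 4]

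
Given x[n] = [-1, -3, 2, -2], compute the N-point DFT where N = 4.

X[k] = Σ(n=0 to 3) x[n] · ω_4^(nk)
where ω_4 = e^(-2πi/4)

Computing each X[k]:
X[0] = -4
X[1] = -3+1i
X[2] = 6
X[3] = -3-1i

X = [-4, -3+1i, 6, -3-1i]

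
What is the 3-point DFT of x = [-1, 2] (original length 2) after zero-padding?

Original 2-point DFT: [1, -3]
Zero-padded 3-point DFT provides frequency interpolation.

DFT_3([x, 0, ...]) = [1, -2.0000-1.7321i, -2.0000+1.7321i]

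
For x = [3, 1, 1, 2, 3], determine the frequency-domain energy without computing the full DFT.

Parseval: Σ|x[n]|² = (1/N)Σ|X[k]|², so Σ|X[k]|² = N·Σ|x[n]|² = 5·24.0000

Σ|X[k]|² = N·Σ|x[n]|² = 5·24.0000 = 120.0000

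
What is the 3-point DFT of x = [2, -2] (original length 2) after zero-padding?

Original 2-point DFT: [0, 4]
Zero-padded 3-point DFT provides frequency interpolation.

DFT_3([x, 0, ...]) = [0, 3.0000+1.7321i, 3.0000-1.7321i]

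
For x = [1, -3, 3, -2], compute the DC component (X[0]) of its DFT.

X[0] = Σ(n=0 to 3) x[n] · ω_4^0 = Σ x[n]
= (1) + (-3) + (3) + (-2)

X[0] = -1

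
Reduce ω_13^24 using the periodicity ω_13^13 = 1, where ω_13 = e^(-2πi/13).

Since ω_13^13 = 1, powers reduce modulo 13.
24 mod 13 = 11
So ω_13^24 = ω_13^11 = e^(-2πi·11/13)

ω_13^24 = ω_13^11 = 0.5681+0.8230i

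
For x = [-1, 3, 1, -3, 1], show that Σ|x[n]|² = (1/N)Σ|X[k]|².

Time domain:
Σ|x[n]|² = |-1|² + |3|² + |1|² + |-3|² + |1|² = 21.0000

Frequency domain:
(1/5)Σ|X[k]|² = (1/5)(|1|² + |1.8541-4.2533i|² + |-4.8541+2.6287i|² + |-4.8541-2.6287i|² + |1.8541+4.2533i|²) = (1/5)·105.0000 = 21.0000

Both sides agree, confirming Parseval's theorem.

Σ|x[n]|² = (1/N)Σ|X[k]|² = 21.0000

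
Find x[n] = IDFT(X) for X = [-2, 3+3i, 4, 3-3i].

x[n] = (1/4) Σ(k=0 to 3) X[k] · e^(2πikn/4)

Computing each x[n]:
x[0] = 2
x[1] = -3
x[2] = -1
x[3] = 0

x = [2, -3, -1, 0]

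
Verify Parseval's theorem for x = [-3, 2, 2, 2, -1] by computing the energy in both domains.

Time domain:
Σ|x[n]|² = |-3|² + |2|² + |2|² + |2|² + |-1|² = 22.0000

Frequency domain:
(1/5)Σ|X[k]|² = (1/5)(|2|² + |-5.9271-2.8532i|² + |-2.5729-1.7634i|² + |-2.5729+1.7634i|² + |-5.9271+2.8532i|²) = (1/5)·110.0000 = 22.0000

Both sides agree, confirming Parseval's theorem.

Σ|x[n]|² = (1/N)Σ|X[k]|² = 22.0000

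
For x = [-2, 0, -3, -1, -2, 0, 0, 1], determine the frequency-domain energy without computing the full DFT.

Parseval: Σ|x[n]|² = (1/N)Σ|X[k]|², so Σ|X[k]|² = N·Σ|x[n]|² = 8·19.0000

Σ|X[k]|² = N·Σ|x[n]|² = 8·19.0000 = 152.0000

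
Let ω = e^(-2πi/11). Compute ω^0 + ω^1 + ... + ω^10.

Sum of all nth roots of unity equals 0 for n > 1 (geometric series with r ≠ 1).

0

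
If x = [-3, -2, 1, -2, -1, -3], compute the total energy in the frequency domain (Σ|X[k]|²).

Parseval: Σ|x[n]|² = (1/N)Σ|X[k]|², so Σ|X[k]|² = N·Σ|x[n]|² = 6·28.0000

Σ|X[k]|² = N·Σ|x[n]|² = 6·28.0000 = 168.0000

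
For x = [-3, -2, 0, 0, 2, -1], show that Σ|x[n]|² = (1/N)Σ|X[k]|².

Time domain:
Σ|x[n]|² = |-3|² + |-2|² + |0|² + |0|² + |2|² + |-1|² = 18.0000

Frequency domain:
(1/6)Σ|X[k]|² = (1/6)(|-4|² + |-5.5000+2.5981i|² + |-2.5000-0.8660i|² + |2|² + |-2.5000+0.8660i|² + |-5.5000-2.5981i|²) = (1/6)·108.0000 = 18.0000

Both sides agree, confirming Parseval's theorem.

Σ|x[n]|² = (1/N)Σ|X[k]|² = 18.0000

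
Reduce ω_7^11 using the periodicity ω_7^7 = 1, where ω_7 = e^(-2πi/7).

Since ω_7^7 = 1, powers reduce modulo 7.
11 mod 7 = 4
So ω_7^11 = ω_7^4 = e^(-2πi·4/7)

ω_7^11 = ω_7^4 = -0.9010+0.4339i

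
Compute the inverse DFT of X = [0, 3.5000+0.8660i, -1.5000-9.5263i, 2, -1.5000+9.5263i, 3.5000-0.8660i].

x[n] = (1/6) Σ(k=0 to 5) X[k] · e^(2πikn/6)

Computing each x[n]:
x[0] = 1
x[1] = 3
x[2] = -3
x[3] = -2
x[4] = 3
x[5] = -2

x = [1, 3, -3, -2, 3, -2]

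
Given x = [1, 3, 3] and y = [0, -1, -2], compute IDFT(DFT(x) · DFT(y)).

(x ⊛ y)[n] = Σ(m=0 to 2) x[m] · y[(n-m) mod 3]

Computing each output sample:
(x ⊛ y)[0] = -9
(x ⊛ y)[1] = -7
(x ⊛ y)[2] = -5

x ⊛ y = [-9, -7, -5]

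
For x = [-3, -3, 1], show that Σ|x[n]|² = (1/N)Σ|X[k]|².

Time domain:
Σ|x[n]|² = |-3|² + |-3|² + |1|² = 19.0000

Frequency domain:
(1/3)Σ|X[k]|² = (1/3)(|-5|² + |-2.0000+3.4641i|² + |-2.0000-3.4641i|²) = (1/3)·57.0000 = 19.0000

Both sides agree, confirming Parseval's theorem.

Σ|x[n]|² = (1/N)Σ|X[k]|² = 19.0000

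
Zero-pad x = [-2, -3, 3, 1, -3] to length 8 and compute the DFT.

Original 5-point DFT: [-4, -7.0902-1.1756i, 4.0902+1.9021i, 4.0902-1.9021i, -7.0902+1.1756i]
Zero-padded 8-point DFT provides frequency interpolation.

DFT_8([x, 0, ...]) = [-4, -1.8284-1.5858i, -8+4i, 3.8284+4.4142i, 0, 3.8284-4.4142i, -8-4i, -1.8284+1.5858i]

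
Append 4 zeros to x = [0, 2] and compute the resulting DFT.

Original 2-point DFT: [2, -2]
Zero-padded 6-point DFT provides frequency interpolation.

DFT_6([x, 0, ...]) = [2, 1.0000-1.7321i, -1.0000-1.7321i, -2, -1.0000+1.7321i, 1.0000+1.7321i]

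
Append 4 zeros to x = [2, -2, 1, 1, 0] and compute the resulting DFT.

Original 5-point DFT: [2, -0.2361+1.9021i, 4.2361+1.1756i, 4.2361-1.1756i, -0.2361-1.9021i]
Zero-padded 9-point DFT provides frequency interpolation.

DFT_9([x, 0, ...]) = [2, 0.1416-0.5653i, 0.2130+2.4936i, 3.5000+2.5981i, 4.1454+0.4608i, 4.1454-0.4608i, 3.5000-2.5981i, 0.2130-2.4936i, 0.1416+0.5653i]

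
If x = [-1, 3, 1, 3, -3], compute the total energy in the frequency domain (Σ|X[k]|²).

Parseval: Σ|x[n]|² = (1/N)Σ|X[k]|², so Σ|X[k]|² = N·Σ|x[n]|² = 5·29.0000

Σ|X[k]|² = N·Σ|x[n]|² = 5·29.0000 = 145.0000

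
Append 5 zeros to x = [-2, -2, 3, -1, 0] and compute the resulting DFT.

Original 5-point DFT: [-2, -4.2361-0.4490i, 0.2361+4.9798i, 0.2361-4.9798i, -4.2361+0.4490i]
Zero-padded 10-point DFT provides frequency interpolation.

DFT_10([x, 0, ...]) = [-2, -2.3820-0.7265i, -4.2361-0.4490i, -4.6180+3.0777i, 0.2361+4.9798i, 4, 0.2361-4.9798i, -4.6180-3.0777i, -4.2361+0.4490i, -2.3820+0.7265i]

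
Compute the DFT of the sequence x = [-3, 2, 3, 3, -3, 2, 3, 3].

X[k] = Σ(n=0 to 7) x[n] · ω_8^(nk)
where ω_8 = e^(-2πi/8)

Computing each X[k]:
X[0] = 10
X[1] = 0
X[2] = -12+2i
X[3] = 0
X[4] = -10
X[5] = 0
X[6] = -12-2i
X[7] = 0

X = [10, 0, -12+2i, 0, -10, 0, -12-2i, 0]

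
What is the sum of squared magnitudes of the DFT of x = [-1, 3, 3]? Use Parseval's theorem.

Parseval: Σ|x[n]|² = (1/N)Σ|X[k]|², so Σ|X[k]|² = N·Σ|x[n]|² = 3·19.0000

Σ|X[k]|² = N·Σ|x[n]|² = 3·19.0000 = 57.0000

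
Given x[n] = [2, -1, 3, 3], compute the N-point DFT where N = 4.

X[k] = Σ(n=0 to 3) x[n] · ω_4^(nk)
where ω_4 = e^(-2πi/4)

Computing each X[k]:
X[0] = 7
X[1] = -1+4i
X[2] = 3
X[3] = -1-4i

X = [7, -1+4i, 3, -1-4i]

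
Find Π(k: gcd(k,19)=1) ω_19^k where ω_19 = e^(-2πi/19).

The primitive 19th roots of unity are ω_19^k for k coprime to 19: k ∈ {1, 2, 3, 4, 5, 6, 7, 8, 9, 10, 11, 12, 13, 14, 15, 16, 17, 18}
Their product equals the constant term of the cyclotomic polynomial Φ_19(x) up to sign.
For n ≥ 3, the product of all primitive nth roots of unity is 1. (For n=1 it is 1; for n=2 it is -1.)

1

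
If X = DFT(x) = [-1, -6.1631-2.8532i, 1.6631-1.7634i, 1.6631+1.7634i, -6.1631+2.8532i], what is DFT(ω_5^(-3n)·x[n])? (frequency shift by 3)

Modulation property: DFT(ω_5^(-3n)·x[n]) = X[(k-3) mod 5], so circularly shift X by 3 positions.

X[k-3] = [1.6631-1.7634i, 1.6631+1.7634i, -6.1631+2.8532i, -1, -6.1631-2.8532i]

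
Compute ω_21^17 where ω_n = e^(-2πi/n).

ω_21^17 = e^(-2πi·17/21)
= cos(-2π·17/21) + i·sin(-2π·17/21)
= cos(-34π/21) + i·sin(-34π/21)

ω_21^17 = cos(-34π/21) + i·sin(-34π/21) = 0.3653+0.9309i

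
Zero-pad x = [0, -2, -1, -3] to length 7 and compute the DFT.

Original 4-point DFT: [-6, 1-1i, 4, 1+1i]
Zero-padded 7-point DFT provides frequency interpolation.

DFT_7([x, 0, ...]) = [-6, 1.6784+3.8402i, -0.5245-0.8295i, 1.8460+3.0107i, 1.8460-3.0107i, -0.5245+0.8295i, 1.6784-3.8402i]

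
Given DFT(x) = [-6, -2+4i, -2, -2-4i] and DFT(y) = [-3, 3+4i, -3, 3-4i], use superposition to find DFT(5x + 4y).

By linearity: DFT(5x + 4y) = 5·DFT(x) + 4·DFT(y)
= 5·[-6, -2+4i, -2, -2-4i] + 4·[-3, 3+4i, -3, 3-4i]

Computing element-wise:
Z[0] = 5·(-6) + 4·(-3) = -42
Z[1] = 5·(-2+4i) + 4·(3+4i) = 2+36i
Z[2] = 5·(-2) + 4·(-3) = -22
Z[3] = 5·(-2-4i) + 4·(3-4i) = 2-36i

DFT(5x + 4y) = 5·X + 4·Y = [-42, 2+36i, -22, 2-36i]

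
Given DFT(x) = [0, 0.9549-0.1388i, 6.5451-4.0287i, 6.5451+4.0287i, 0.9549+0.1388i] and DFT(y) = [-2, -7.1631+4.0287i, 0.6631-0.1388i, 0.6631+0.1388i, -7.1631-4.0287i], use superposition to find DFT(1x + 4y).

By linearity: DFT(1x + 4y) = 1·DFT(x) + 4·DFT(y)
= 1·[0, 0.9549-0.1388i, 6.5451-4.0287i, 6.5451+4.0287i, 0.9549+0.1388i] + 4·[-2, -7.1631+4.0287i, 0.6631-0.1388i, 0.6631+0.1388i, -7.1631-4.0287i]

Computing element-wise:
Z[0] = 1·(0) + 4·(-2) = -8
Z[1] = 1·(0.9549-0.1388i) + 4·(-7.1631+4.0287i) = -27.6975+15.9760i
Z[2] = 1·(6.5451-4.0287i) + 4·(0.6631-0.1388i) = 9.1975-4.5839i
Z[3] = 1·(6.5451+4.0287i) + 4·(0.6631+0.1388i) = 9.1975+4.5839i
Z[4] = 1·(0.9549+0.1388i) + 4·(-7.1631-4.0287i) = -27.6975-15.9760i

DFT(1x + 4y) = 1·X + 4·Y = [-8, -27.6975+15.9760i, 9.1975-4.5839i, 9.1975+4.5839i, -27.6975-15.9760i]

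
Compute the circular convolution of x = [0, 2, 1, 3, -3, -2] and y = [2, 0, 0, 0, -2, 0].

(x ⊛ y)[n] = Σ(m=0 to 5) x[m] · y[(n-m) mod 6]

Computing each output sample:
(x ⊛ y)[0] = -2
(x ⊛ y)[1] = -2
(x ⊛ y)[2] = 8
(x ⊛ y)[3] = 10
(x ⊛ y)[4] = -6
(x ⊛ y)[5] = -8

x ⊛ y = [-2, -2, 8, 10, -6, -8]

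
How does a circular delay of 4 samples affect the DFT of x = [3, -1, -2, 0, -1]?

Time shift by 4: X_shifted[k] = ω_5^(4k) · X[k]
Shifted x = [-1, -2, 0, -1, 3]

DFT(x[n-4]) = [-1, 0.1180+4.1675i, -2.1180+3.8900i, -2.1180-3.8900i, 0.1180-4.1675i]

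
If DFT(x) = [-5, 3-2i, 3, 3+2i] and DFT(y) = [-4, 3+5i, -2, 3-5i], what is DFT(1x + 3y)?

By linearity: DFT(1x + 3y) = 1·DFT(x) + 3·DFT(y)
= 1·[-5, 3-2i, 3, 3+2i] + 3·[-4, 3+5i, -2, 3-5i]

Computing element-wise:
Z[0] = 1·(-5) + 3·(-4) = -17
Z[1] = 1·(3-2i) + 3·(3+5i) = 12+13i
Z[2] = 1·(3) + 3·(-2) = -3
Z[3] = 1·(3+2i) + 3·(3-5i) = 12-13i

DFT(1x + 3y) = 1·X + 3·Y = [-17, 12+13i, -3, 12-13i]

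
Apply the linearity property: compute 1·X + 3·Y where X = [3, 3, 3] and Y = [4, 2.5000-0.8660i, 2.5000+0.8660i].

By linearity: DFT(1x + 3y) = 1·DFT(x) + 3·DFT(y)
= 1·[3, 3, 3] + 3·[4, 2.5000-0.8660i, 2.5000+0.8660i]

Computing element-wise:
Z[0] = 1·(3) + 3·(4) = 15
Z[1] = 1·(3) + 3·(2.5000-0.8660i) = 10.5000-2.5980i
Z[2] = 1·(3) + 3·(2.5000+0.8660i) = 10.5000+2.5980i

DFT(1x + 3y) = 1·X + 3·Y = [15, 10.5000-2.5980i, 10.5000+2.5980i]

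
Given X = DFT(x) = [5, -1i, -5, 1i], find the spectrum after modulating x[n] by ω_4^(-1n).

Modulation property: DFT(ω_4^(-1n)·x[n]) = X[(k-1) mod 4], so circularly shift X by 1 positions.

X[k-1] = [1i, 5, -1i, -5]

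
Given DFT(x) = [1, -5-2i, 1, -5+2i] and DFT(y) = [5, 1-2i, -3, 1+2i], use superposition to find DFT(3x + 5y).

By linearity: DFT(3x + 5y) = 3·DFT(x) + 5·DFT(y)
= 3·[1, -5-2i, 1, -5+2i] + 5·[5, 1-2i, -3, 1+2i]

Computing element-wise:
Z[0] = 3·(1) + 5·(5) = 28
Z[1] = 3·(-5-2i) + 5·(1-2i) = -10-16i
Z[2] = 3·(1) + 5·(-3) = -12
Z[3] = 3·(-5+2i) + 5·(1+2i) = -10+16i

DFT(3x + 5y) = 3·X + 5·Y = [28, -10-16i, -12, -10+16i]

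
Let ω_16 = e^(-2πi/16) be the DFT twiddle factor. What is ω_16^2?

ω_16^2 = e^(-2πi·2/16)
= cos(-2π·2/16) + i·sin(-2π·2/16)
= cos(-4π/16) + i·sin(-4π/16)

ω_16^2 = cos(-4π/16) + i·sin(-4π/16) = 0.7071-0.7071i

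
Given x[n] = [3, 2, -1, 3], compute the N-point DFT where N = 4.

X[k] = Σ(n=0 to 3) x[n] · ω_4^(nk)
where ω_4 = e^(-2πi/4)

Computing each X[k]:
X[0] = 7
X[1] = 4+1i
X[2] = -3
X[3] = 4-1i

X = [7, 4+1i, -3, 4-1i]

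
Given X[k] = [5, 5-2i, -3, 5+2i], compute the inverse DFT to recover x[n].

x[n] = (1/4) Σ(k=0 to 3) X[k] · e^(2πikn/4)

Computing each x[n]:
x[0] = 3
x[1] = 3
x[2] = -2
x[3] = 1

x = [3, 3, -2, 1]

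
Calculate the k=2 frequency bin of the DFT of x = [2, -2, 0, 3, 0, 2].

X[2] = Σ(n=0 to 5) x[n] · ω_6^(2n) where ω_6 = e^(-2πi/6)
= (2)·ω_6^0 + (-2)·ω_6^2 + (0)·ω_6^4 + (3)·ω_6^6 + (0)·ω_6^8 + (2)·ω_6^10

X[2] = 5.0000+3.4641i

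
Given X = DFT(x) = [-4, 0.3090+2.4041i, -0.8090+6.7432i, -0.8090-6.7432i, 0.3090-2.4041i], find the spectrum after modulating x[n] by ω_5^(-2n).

Modulation property: DFT(ω_5^(-2n)·x[n]) = X[(k-2) mod 5], so circularly shift X by 2 positions.

X[k-2] = [-0.8090-6.7432i, 0.3090-2.4041i, -4, 0.3090+2.4041i, -0.8090+6.7432i]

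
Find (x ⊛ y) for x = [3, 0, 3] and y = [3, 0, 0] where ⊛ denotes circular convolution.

(x ⊛ y)[n] = Σ(m=0 to 2) x[m] · y[(n-m) mod 3]

Computing each output sample:
(x ⊛ y)[0] = 9
(x ⊛ y)[1] = 0
(x ⊛ y)[2] = 9

x ⊛ y = [9, 0, 9]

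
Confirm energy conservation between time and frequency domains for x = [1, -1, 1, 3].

Time domain:
Σ|x[n]|² = |1|² + |-1|² + |1|² + |3|² = 12.0000

Frequency domain:
(1/4)Σ|X[k]|² = (1/4)(|4|² + |4i|² + |0|² + |-4i|²) = (1/4)·48.0000 = 12.0000

Both sides agree, confirming Parseval's theorem.

Σ|x[n]|² = (1/N)Σ|X[k]|² = 12.0000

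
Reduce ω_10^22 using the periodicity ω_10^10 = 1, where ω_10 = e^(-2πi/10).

Since ω_10^10 = 1, powers reduce modulo 10.
22 mod 10 = 2
So ω_10^22 = ω_10^2 = e^(-2πi·2/10)

ω_10^22 = ω_10^2 = 0.3090-0.9511i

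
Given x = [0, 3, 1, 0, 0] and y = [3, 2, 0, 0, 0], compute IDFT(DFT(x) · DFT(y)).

(x ⊛ y)[n] = Σ(m=0 to 4) x[m] · y[(n-m) mod 5]

Computing each output sample:
(x ⊛ y)[0] = 0
(x ⊛ y)[1] = 9
(x ⊛ y)[2] = 9
(x ⊛ y)[3] = 2
(x ⊛ y)[4] = 0

x ⊛ y = [0, 9, 9, 2, 0]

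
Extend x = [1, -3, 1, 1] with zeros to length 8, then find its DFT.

Original 4-point DFT: [0, 4i, 4, -4i]
Zero-padded 8-point DFT provides frequency interpolation.

DFT_8([x, 0, ...]) = [0, -1.8284+0.4142i, 4i, 3.8284+2.4142i, 4, 3.8284-2.4142i, -4i, -1.8284-0.4142i]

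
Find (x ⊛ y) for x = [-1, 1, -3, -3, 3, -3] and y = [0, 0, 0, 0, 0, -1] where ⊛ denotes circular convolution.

(x ⊛ y)[n] = Σ(m=0 to 5) x[m] · y[(n-m) mod 6]

Computing each output sample:
(x ⊛ y)[0] = -1
(x ⊛ y)[1] = 3
(x ⊛ y)[2] = 3
(x ⊛ y)[3] = -3
(x ⊛ y)[4] = 3
(x ⊛ y)[5] = 1

x ⊛ y = [-1, 3, 3, -3, 3, 1]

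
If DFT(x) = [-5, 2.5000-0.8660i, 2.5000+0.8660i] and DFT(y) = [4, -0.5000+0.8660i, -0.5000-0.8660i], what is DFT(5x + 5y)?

By linearity: DFT(5x + 5y) = 5·DFT(x) + 5·DFT(y)
= 5·[-5, 2.5000-0.8660i, 2.5000+0.8660i] + 5·[4, -0.5000+0.8660i, -0.5000-0.8660i]

Computing element-wise:
Z[0] = 5·(-5) + 5·(4) = -5
Z[1] = 5·(2.5000-0.8660i) + 5·(-0.5000+0.8660i) = 10
Z[2] = 5·(2.5000+0.8660i) + 5·(-0.5000-0.8660i) = 10

DFT(5x + 5y) = 5·X + 5·Y = [-5, 10, 10]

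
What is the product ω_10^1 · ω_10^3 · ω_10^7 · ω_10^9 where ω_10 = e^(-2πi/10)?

The primitive 10th roots of unity are ω_10^k for k coprime to 10: k ∈ {1, 3, 7, 9}
Their product equals the constant term of the cyclotomic polynomial Φ_10(x) up to sign.
For n ≥ 3, the product of all primitive nth roots of unity is 1. (For n=1 it is 1; for n=2 it is -1.)

1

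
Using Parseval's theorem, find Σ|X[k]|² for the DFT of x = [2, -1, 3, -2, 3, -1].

Parseval: Σ|x[n]|² = (1/N)Σ|X[k]|², so Σ|X[k]|² = N·Σ|x[n]|² = 6·28.0000

Σ|X[k]|² = N·Σ|x[n]|² = 6·28.0000 = 168.0000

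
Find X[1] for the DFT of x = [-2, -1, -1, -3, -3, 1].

X[1] = Σ(n=0 to 5) x[n] · ω_6^(1n) where ω_6 = e^(-2πi/6)
= (-2)·ω_6^0 + (-1)·ω_6^1 + (-1)·ω_6^2 + (-3)·ω_6^3 + (-3)·ω_6^4 + (1)·ω_6^5

X[1] = 3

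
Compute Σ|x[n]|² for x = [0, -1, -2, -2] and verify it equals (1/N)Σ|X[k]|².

Time domain:
Σ|x[n]|² = |0|² + |-1|² + |-2|² + |-2|² = 9.0000

Frequency domain:
(1/4)Σ|X[k]|² = (1/4)(|-5|² + |2-1i|² + |1|² + |2+1i|²) = (1/4)·36.0000 = 9.0000

Both sides agree, confirming Parseval's theorem.

Σ|x[n]|² = (1/N)Σ|X[k]|² = 9.0000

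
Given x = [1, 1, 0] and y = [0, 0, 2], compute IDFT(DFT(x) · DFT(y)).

(x ⊛ y)[n] = Σ(m=0 to 2) x[m] · y[(n-m) mod 3]

Computing each output sample:
(x ⊛ y)[0] = 2
(x ⊛ y)[1] = 0
(x ⊛ y)[2] = 2

x ⊛ y = [2, 0, 2]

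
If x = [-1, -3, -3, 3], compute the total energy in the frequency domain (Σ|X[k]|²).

Parseval: Σ|x[n]|² = (1/N)Σ|X[k]|², so Σ|X[k]|² = N·Σ|x[n]|² = 4·28.0000

Σ|X[k]|² = N·Σ|x[n]|² = 4·28.0000 = 112.0000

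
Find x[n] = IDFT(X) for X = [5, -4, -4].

x[n] = (1/3) Σ(k=0 to 2) X[k] · e^(2πikn/3)

Computing each x[n]:
x[0] = -1
x[1] = 3
x[2] = 3

x = [-1, 3, 3]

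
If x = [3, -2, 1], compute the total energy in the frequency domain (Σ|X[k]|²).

Parseval: Σ|x[n]|² = (1/N)Σ|X[k]|², so Σ|X[k]|² = N·Σ|x[n]|² = 3·14.0000

Σ|X[k]|² = N·Σ|x[n]|² = 3·14.0000 = 42.0000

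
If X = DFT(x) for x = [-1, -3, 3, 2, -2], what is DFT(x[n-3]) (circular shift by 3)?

Time shift by 3: X_shifted[k] = ω_5^(3k) · X[k]
Shifted x = [3, 2, -2, -1, -3]

DFT(x[n-3]) = [-1, 5.1180-4.1675i, 2.8820-3.8900i, 2.8820+3.8900i, 5.1180+4.1675i]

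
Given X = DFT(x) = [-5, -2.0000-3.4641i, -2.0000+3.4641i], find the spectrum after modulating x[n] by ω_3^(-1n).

Modulation property: DFT(ω_3^(-1n)·x[n]) = X[(k-1) mod 3], so circularly shift X by 1 positions.

X[k-1] = [-2.0000+3.4641i, -5, -2.0000-3.4641i]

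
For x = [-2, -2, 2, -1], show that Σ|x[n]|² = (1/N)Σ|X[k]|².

Time domain:
Σ|x[n]|² = |-2|² + |-2|² + |2|² + |-1|² = 13.0000

Frequency domain:
(1/4)Σ|X[k]|² = (1/4)(|-3|² + |-4+1i|² + |3|² + |-4-1i|²) = (1/4)·52.0000 = 13.0000

Both sides agree, confirming Parseval's theorem.

Σ|x[n]|² = (1/N)Σ|X[k]|² = 13.0000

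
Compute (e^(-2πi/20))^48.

Since ω_20^20 = 1, powers reduce modulo 20.
48 mod 20 = 8
So ω_20^48 = ω_20^8 = e^(-2πi·8/20)

ω_20^48 = ω_20^8 = -0.8090-0.5878i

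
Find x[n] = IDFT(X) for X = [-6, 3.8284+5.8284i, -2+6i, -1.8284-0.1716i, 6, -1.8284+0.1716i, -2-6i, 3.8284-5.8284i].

x[n] = (1/8) Σ(k=0 to 7) X[k] · e^(2πikn/8)

Computing each x[n]:
x[0] = 0
x[1] = -3
x[2] = -1
x[3] = -2
x[4] = -1
x[5] = -3
x[6] = 2
x[7] = 2

x = [0, -3, -1, -2, -1, -3, 2, 2]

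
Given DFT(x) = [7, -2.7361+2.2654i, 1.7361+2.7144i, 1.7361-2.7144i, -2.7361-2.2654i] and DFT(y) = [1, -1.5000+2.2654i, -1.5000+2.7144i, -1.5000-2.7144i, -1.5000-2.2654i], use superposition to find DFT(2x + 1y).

By linearity: DFT(2x + 1y) = 2·DFT(x) + 1·DFT(y)
= 2·[7, -2.7361+2.2654i, 1.7361+2.7144i, 1.7361-2.7144i, -2.7361-2.2654i] + 1·[1, -1.5000+2.2654i, -1.5000+2.7144i, -1.5000-2.7144i, -1.5000-2.2654i]

Computing element-wise:
Z[0] = 2·(7) + 1·(1) = 15
Z[1] = 2·(-2.7361+2.2654i) + 1·(-1.5000+2.2654i) = -6.9722+6.7962i
Z[2] = 2·(1.7361+2.7144i) + 1·(-1.5000+2.7144i) = 1.9722+8.1432i
Z[3] = 2·(1.7361-2.7144i) + 1·(-1.5000-2.7144i) = 1.9722-8.1432i
Z[4] = 2·(-2.7361-2.2654i) + 1·(-1.5000-2.2654i) = -6.9722-6.7962i

DFT(2x + 1y) = 2·X + 1·Y = [15, -6.9722+6.7962i, 1.9722+8.1432i, 1.9722-8.1432i, -6.9722-6.7962i]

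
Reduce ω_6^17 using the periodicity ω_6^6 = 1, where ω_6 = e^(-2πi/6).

Since ω_6^6 = 1, powers reduce modulo 6.
17 mod 6 = 5
So ω_6^17 = ω_6^5 = e^(-2πi·5/6)

ω_6^17 = ω_6^5 = 0.5000+0.8660i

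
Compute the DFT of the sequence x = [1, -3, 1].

X[k] = Σ(n=0 to 2) x[n] · ω_3^(nk)
where ω_3 = e^(-2πi/3)

Computing each X[k]:
X[0] = -1
X[1] = 2.0000+3.4641i
X[2] = 2.0000-3.4641i

X = [-1, 2.0000+3.4641i, 2.0000-3.4641i]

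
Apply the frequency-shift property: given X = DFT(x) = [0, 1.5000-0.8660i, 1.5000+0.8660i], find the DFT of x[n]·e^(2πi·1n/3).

Modulation property: DFT(ω_3^(-1n)·x[n]) = X[(k-1) mod 3], so circularly shift X by 1 positions.

X[k-1] = [1.5000+0.8660i, 0, 1.5000-0.8660i]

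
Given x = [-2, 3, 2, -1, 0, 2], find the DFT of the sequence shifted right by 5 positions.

Time shift by 5: X_shifted[k] = ω_6^(5k) · X[k]
Shifted x = [3, 2, -1, 0, 2, -2]

DFT(x[n-5]) = [4, 2.5000-0.8660i, 2.5000-6.0622i, 4, 2.5000+6.0622i, 2.5000+0.8660i]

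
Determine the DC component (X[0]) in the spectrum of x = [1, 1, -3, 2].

X[0] = Σ(n=0 to 3) x[n] · ω_4^0 = Σ x[n]
= (1) + (1) + (-3) + (2)

X[0] = 1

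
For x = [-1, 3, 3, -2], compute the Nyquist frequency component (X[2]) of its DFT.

X[2] = Σ(n=0 to 3) x[n] · ω_4^(2n) where ω_4 = e^(-2πi/4)
= (-1)·ω_4^0 + (3)·ω_4^2 + (3)·ω_4^4 + (-2)·ω_4^6

X[2] = 1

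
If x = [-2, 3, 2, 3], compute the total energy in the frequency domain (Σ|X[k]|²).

Parseval: Σ|x[n]|² = (1/N)Σ|X[k]|², so Σ|X[k]|² = N·Σ|x[n]|² = 4·26.0000

Σ|X[k]|² = N·Σ|x[n]|² = 4·26.0000 = 104.0000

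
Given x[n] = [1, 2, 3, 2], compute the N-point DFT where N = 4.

X[k] = Σ(n=0 to 3) x[n] · ω_4^(nk)
where ω_4 = e^(-2πi/4)

Computing each X[k]:
X[0] = 8
X[1] = -2
X[2] = 0
X[3] = -2

X = [8, -2, 0, -2]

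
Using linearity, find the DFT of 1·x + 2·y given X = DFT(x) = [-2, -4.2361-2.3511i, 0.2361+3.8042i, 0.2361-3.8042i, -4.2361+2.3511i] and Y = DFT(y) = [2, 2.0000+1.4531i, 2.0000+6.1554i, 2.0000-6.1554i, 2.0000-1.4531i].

By linearity: DFT(1x + 2y) = 1·DFT(x) + 2·DFT(y)
= 1·[-2, -4.2361-2.3511i, 0.2361+3.8042i, 0.2361-3.8042i, -4.2361+2.3511i] + 2·[2, 2.0000+1.4531i, 2.0000+6.1554i, 2.0000-6.1554i, 2.0000-1.4531i]

Computing element-wise:
Z[0] = 1·(-2) + 2·(2) = 2
Z[1] = 1·(-4.2361-2.3511i) + 2·(2.0000+1.4531i) = -0.2361+0.5551i
Z[2] = 1·(0.2361+3.8042i) + 2·(2.0000+6.1554i) = 4.2361+16.1150i
Z[3] = 1·(0.2361-3.8042i) + 2·(2.0000-6.1554i) = 4.2361-16.1150i
Z[4] = 1·(-4.2361+2.3511i) + 2·(2.0000-1.4531i) = -0.2361-0.5551i

DFT(1x + 2y) = 1·X + 2·Y = [2, -0.2361+0.5551i, 4.2361+16.1150i, 4.2361-16.1150i, -0.2361-0.5551i]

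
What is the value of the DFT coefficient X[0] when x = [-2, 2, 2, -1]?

X[0] = Σ(n=0 to 3) x[n] · ω_4^0 = Σ x[n]
= (-2) + (2) + (2) + (-1)

X[0] = 1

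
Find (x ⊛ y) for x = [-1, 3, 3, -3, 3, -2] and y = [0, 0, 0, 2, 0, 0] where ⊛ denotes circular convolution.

(x ⊛ y)[n] = Σ(m=0 to 5) x[m] · y[(n-m) mod 6]

Computing each output sample:
(x ⊛ y)[0] = -6
(x ⊛ y)[1] = 6
(x ⊛ y)[2] = -4
(x ⊛ y)[3] = -2
(x ⊛ y)[4] = 6
(x ⊛ y)[5] = 6

x ⊛ y = [-6, 6, -4, -2, 6, 6]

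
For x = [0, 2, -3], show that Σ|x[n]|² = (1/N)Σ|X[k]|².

Time domain:
Σ|x[n]|² = |0|² + |2|² + |-3|² = 13.0000

Frequency domain:
(1/3)Σ|X[k]|² = (1/3)(|-1|² + |0.5000-4.3301i|² + |0.5000+4.3301i|²) = (1/3)·39.0000 = 13.0000

Both sides agree, confirming Parseval's theorem.

Σ|x[n]|² = (1/N)Σ|X[k]|² = 13.0000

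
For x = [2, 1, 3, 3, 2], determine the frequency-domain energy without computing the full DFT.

Parseval: Σ|x[n]|² = (1/N)Σ|X[k]|², so Σ|X[k]|² = N·Σ|x[n]|² = 5·27.0000

Σ|X[k]|² = N·Σ|x[n]|² = 5·27.0000 = 135.0000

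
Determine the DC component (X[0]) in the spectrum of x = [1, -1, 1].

X[0] = Σ(n=0 to 2) x[n] · ω_3^0 = Σ x[n]
= (1) + (-1) + (1)

X[0] = 1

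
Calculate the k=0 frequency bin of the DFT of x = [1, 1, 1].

X[0] = Σ(n=0 to 2) x[n] · ω_3^0 = Σ x[n]
= (1) + (1) + (1)

X[0] = 3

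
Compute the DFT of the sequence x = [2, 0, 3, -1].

X[k] = Σ(n=0 to 3) x[n] · ω_4^(nk)
where ω_4 = e^(-2πi/4)

Computing each X[k]:
X[0] = 4
X[1] = -1-1i
X[2] = 6
X[3] = -1+1i

X = [4, -1-1i, 6, -1+1i]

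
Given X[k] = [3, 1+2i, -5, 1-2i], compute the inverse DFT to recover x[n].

x[n] = (1/4) Σ(k=0 to 3) X[k] · e^(2πikn/4)

Computing each x[n]:
x[0] = 0
x[1] = 1
x[2] = -1
x[3] = 3

x = [0, 1, -1, 3]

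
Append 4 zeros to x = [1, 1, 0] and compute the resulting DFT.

Original 3-point DFT: [2, 0.5000-0.8660i, 0.5000+0.8660i]
Zero-padded 7-point DFT provides frequency interpolation.

DFT_7([x, 0, ...]) = [2, 1.6235-0.7818i, 0.7775-0.9749i, 0.0990-0.4339i, 0.0990+0.4339i, 0.7775+0.9749i, 1.6235+0.7818i]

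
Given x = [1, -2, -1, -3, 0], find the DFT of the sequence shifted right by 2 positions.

Time shift by 2: X_shifted[k] = ω_5^(2k) · X[k]
Shifted x = [-3, 0, 1, -2, -1]

DFT(x[n-2]) = [-5, -2.5000-2.7144i, -2.5000+2.2654i, -2.5000-2.2654i, -2.5000+2.7144i]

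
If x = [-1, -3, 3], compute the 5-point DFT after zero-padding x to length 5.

Original 3-point DFT: [-1, -1.0000+5.1962i, -1.0000-5.1962i]
Zero-padded 5-point DFT provides frequency interpolation.

DFT_5([x, 0, ...]) = [-1, -4.3541+1.0898i, 2.3541+4.6165i, 2.3541-4.6165i, -4.3541-1.0898i]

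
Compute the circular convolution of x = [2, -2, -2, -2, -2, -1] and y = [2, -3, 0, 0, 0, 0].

(x ⊛ y)[n] = Σ(m=0 to 5) x[m] · y[(n-m) mod 6]

Computing each output sample:
(x ⊛ y)[0] = 7
(x ⊛ y)[1] = -10
(x ⊛ y)[2] = 2
(x ⊛ y)[3] = 2
(x ⊛ y)[4] = 2
(x ⊛ y)[5] = 4

x ⊛ y = [7, -10, 2, 2, 2, 4]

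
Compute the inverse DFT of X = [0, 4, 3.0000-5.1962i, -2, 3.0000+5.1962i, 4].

x[n] = (1/6) Σ(k=0 to 5) X[k] · e^(2πikn/6)

Computing each x[n]:
x[0] = 2
x[1] = 2
x[2] = -3
x[3] = 0
x[4] = 0
x[5] = -1

x = [2, 2, -3, 0, 0, -1]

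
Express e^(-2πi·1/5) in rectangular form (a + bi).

ω_5^1 = e^(-2πi·1/5)
= cos(-2π·1/5) + i·sin(-2π·1/5)
= cos(-2π/5) + i·sin(-2π/5)

ω_5^1 = cos(-2π/5) + i·sin(-2π/5) = 0.3090-0.9511i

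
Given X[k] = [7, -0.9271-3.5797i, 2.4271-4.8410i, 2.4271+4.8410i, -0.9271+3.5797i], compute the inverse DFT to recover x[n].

x[n] = (1/5) Σ(k=0 to 4) X[k] · e^(2πikn/5)

Computing each x[n]:
x[0] = 2
x[1] = 3
x[2] = 1
x[3] = 3
x[4] = -2

x = [2, 3, 1, 3, -2]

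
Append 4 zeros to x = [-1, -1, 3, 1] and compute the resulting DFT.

Original 4-point DFT: [2, -4+2i, 2, -4-2i]
Zero-padded 8-point DFT provides frequency interpolation.

DFT_8([x, 0, ...]) = [2, -2.4142-3.0000i, -4+2i, 0.4142+3.0000i, 2, 0.4142-3.0000i, -4-2i, -2.4142+3.0000i]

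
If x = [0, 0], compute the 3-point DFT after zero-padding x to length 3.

Original 2-point DFT: [0, 0]
Zero-padded 3-point DFT provides frequency interpolation.

DFT_3([x, 0, ...]) = [0, 0, 0]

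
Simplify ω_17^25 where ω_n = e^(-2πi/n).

Since ω_17^17 = 1, powers reduce modulo 17.
25 mod 17 = 8
So ω_17^25 = ω_17^8 = e^(-2πi·8/17)

ω_17^25 = ω_17^8 = -0.9830-0.1837i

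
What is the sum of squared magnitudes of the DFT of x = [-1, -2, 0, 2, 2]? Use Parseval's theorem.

Parseval: Σ|x[n]|² = (1/N)Σ|X[k]|², so Σ|X[k]|² = N·Σ|x[n]|² = 5·13.0000

Σ|X[k]|² = N·Σ|x[n]|² = 5·13.0000 = 65.0000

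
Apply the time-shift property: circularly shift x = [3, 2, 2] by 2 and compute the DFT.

Time shift by 2: X_shifted[k] = ω_3^(2k) · X[k]
Shifted x = [2, 2, 3]

DFT(x[n-2]) = [7, -0.5000+0.8660i, -0.5000-0.8660i]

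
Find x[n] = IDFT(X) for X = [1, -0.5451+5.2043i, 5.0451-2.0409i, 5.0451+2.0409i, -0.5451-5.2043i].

x[n] = (1/5) Σ(k=0 to 4) X[k] · e^(2πikn/5)

Computing each x[n]:
x[0] = 2
x[1] = -3
x[2] = -1
x[3] = 3
x[4] = 0

x = [2, -3, -1, 3, 0]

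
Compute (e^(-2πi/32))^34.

Since ω_32^32 = 1, powers reduce modulo 32.
34 mod 32 = 2
So ω_32^34 = ω_32^2 = e^(-2πi·2/32)

ω_32^34 = ω_32^2 = 0.9239-0.3827i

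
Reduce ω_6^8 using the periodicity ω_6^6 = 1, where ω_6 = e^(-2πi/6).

Since ω_6^6 = 1, powers reduce modulo 6.
8 mod 6 = 2
So ω_6^8 = ω_6^2 = e^(-2πi·2/6)

ω_6^8 = ω_6^2 = -0.5000-0.8660i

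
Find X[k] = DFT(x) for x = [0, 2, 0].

X[k] = Σ(n=0 to 2) x[n] · ω_3^(nk)
where ω_3 = e^(-2πi/3)

Computing each X[k]:
X[0] = 2
X[1] = -1.0000-1.7321i
X[2] = -1.0000+1.7321i

X = [2, -1.0000-1.7321i, -1.0000+1.7321i]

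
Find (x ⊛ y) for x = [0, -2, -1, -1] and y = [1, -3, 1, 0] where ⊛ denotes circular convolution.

(x ⊛ y)[n] = Σ(m=0 to 3) x[m] · y[(n-m) mod 4]

Computing each output sample:
(x ⊛ y)[0] = 2
(x ⊛ y)[1] = -3
(x ⊛ y)[2] = 5
(x ⊛ y)[3] = 0

x ⊛ y = [2, -3, 5, 0]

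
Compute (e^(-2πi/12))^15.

Since ω_12^12 = 1, powers reduce modulo 12.
15 mod 12 = 3
So ω_12^15 = ω_12^3 = e^(-2πi·3/12)

ω_12^15 = ω_12^3 = -1i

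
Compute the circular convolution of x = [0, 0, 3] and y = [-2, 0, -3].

(x ⊛ y)[n] = Σ(m=0 to 2) x[m] · y[(n-m) mod 3]

Computing each output sample:
(x ⊛ y)[0] = 0
(x ⊛ y)[1] = -9
(x ⊛ y)[2] = -6

x ⊛ y = [0, -9, -6]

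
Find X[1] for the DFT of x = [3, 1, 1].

X[1] = Σ(n=0 to 2) x[n] · ω_3^(1n) where ω_3 = e^(-2πi/3)
= (3)·ω_3^0 + (1)·ω_3^1 + (1)·ω_3^2

X[1] = 2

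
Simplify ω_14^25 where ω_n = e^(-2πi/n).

Since ω_14^14 = 1, powers reduce modulo 14.
25 mod 14 = 11
So ω_14^25 = ω_14^11 = e^(-2πi·11/14)

ω_14^25 = ω_14^11 = 0.2225+0.9749i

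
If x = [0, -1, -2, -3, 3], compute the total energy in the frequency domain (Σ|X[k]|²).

Parseval: Σ|x[n]|² = (1/N)Σ|X[k]|², so Σ|X[k]|² = N·Σ|x[n]|² = 5·23.0000

Σ|X[k]|² = N·Σ|x[n]|² = 5·23.0000 = 115.0000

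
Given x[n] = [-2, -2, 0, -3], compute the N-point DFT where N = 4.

X[k] = Σ(n=0 to 3) x[n] · ω_4^(nk)
where ω_4 = e^(-2πi/4)

Computing each X[k]:
X[0] = -7
X[1] = -2-1i
X[2] = 3
X[3] = -2+1i

X = [-7, -2-1i, 3, -2+1i]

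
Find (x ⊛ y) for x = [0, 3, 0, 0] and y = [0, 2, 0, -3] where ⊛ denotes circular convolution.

(x ⊛ y)[n] = Σ(m=0 to 3) x[m] · y[(n-m) mod 4]

Computing each output sample:
(x ⊛ y)[0] = -9
(x ⊛ y)[1] = 0
(x ⊛ y)[2] = 6
(x ⊛ y)[3] = 0

x ⊛ y = [-9, 0, 6, 0]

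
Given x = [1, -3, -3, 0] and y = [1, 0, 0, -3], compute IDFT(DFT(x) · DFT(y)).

(x ⊛ y)[n] = Σ(m=0 to 3) x[m] · y[(n-m) mod 4]

Computing each output sample:
(x ⊛ y)[0] = 10
(x ⊛ y)[1] = 6
(x ⊛ y)[2] = -3
(x ⊛ y)[3] = -3

x ⊛ y = [10, 6, -3, -3]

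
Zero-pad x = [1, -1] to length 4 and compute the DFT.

Original 2-point DFT: [0, 2]
Zero-padded 4-point DFT provides frequency interpolation.

DFT_4([x, 0, ...]) = [0, 1+1i, 2, 1-1i]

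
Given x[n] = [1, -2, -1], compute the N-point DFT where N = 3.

X[k] = Σ(n=0 to 2) x[n] · ω_3^(nk)
where ω_3 = e^(-2πi/3)

Computing each X[k]:
X[0] = -2
X[1] = 2.5000+0.8660i
X[2] = 2.5000-0.8660i

X = [-2, 2.5000+0.8660i, 2.5000-0.8660i]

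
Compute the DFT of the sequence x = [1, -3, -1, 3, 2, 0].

X[k] = Σ(n=0 to 5) x[n] · ω_6^(nk)
where ω_6 = e^(-2πi/6)

Computing each X[k]:
X[0] = 2
X[1] = -4.0000+5.1962i
X[2] = 5
X[3] = 2
X[4] = 5
X[5] = -4.0000-5.1962i

X = [2, -4.0000+5.1962i, 5, 2, 5, -4.0000-5.1962i]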